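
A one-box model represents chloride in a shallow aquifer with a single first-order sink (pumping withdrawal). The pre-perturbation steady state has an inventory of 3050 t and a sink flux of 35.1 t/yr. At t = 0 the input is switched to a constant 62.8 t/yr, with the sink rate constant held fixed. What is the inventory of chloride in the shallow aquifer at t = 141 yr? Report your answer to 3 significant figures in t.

The sink rate constant is k = F₀/M₀ = 35.1/3050 = 0.01151 yr⁻¹.
Solving dM/dt = F₁ − kM with M(0) = M₀ gives M(t) = F₁/k + (M₀ − F₁/k)·e^(−kt).
F₁/k = 62.8/0.01151 = 5457.0 t; kt = 0.01151 × 141 = 1.623, e^(−kt) = 0.1974.
M(141) = 5457.0 + (3050 − 5457.0) × 0.1974 = 5457.0 − 475.1 = 4981.9 t.

4980 t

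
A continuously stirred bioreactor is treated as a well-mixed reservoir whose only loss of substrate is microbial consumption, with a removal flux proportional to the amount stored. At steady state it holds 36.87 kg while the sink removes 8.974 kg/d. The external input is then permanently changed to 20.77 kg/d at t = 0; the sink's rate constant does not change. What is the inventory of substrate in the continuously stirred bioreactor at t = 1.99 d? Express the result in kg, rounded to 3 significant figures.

55.5 kg

The sink rate constant is k = F₀/M₀ = 8.974/36.87 = 0.2434 d⁻¹.
Solving dM/dt = F₁ − kM with M(0) = M₀ gives M(t) = F₁/k + (M₀ − F₁/k)·e^(−kt).
F₁/k = 20.77/0.2434 = 85.334 kg; kt = 0.2434 × 1.99 = 0.4844, e^(−kt) = 0.6161.
M(1.99) = 85.334 + (36.87 − 85.334) × 0.6161 = 85.334 − 29.86 = 55.476 kg.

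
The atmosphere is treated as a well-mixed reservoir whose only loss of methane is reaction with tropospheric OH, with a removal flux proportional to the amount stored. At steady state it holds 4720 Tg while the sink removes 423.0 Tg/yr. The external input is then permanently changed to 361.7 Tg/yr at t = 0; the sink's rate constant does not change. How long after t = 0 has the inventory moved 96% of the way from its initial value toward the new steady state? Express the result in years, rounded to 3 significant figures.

35.9 yr

τ = M₀/F₀ = 4720/423.0 = 11.16 yr.
The remaining gap fraction is e^(−t/τ); 96% covered ⇒ e^(−t/τ) = 0.0400.
t = −τ ln(0.0400) = 11.16 × 3.219 = 35.92 yr.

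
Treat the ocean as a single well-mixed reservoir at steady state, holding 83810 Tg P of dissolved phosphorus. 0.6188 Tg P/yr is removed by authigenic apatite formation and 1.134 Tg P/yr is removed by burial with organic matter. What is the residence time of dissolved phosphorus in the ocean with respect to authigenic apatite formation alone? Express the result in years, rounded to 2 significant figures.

140000 yr

Residence time with respect to a single sink: τ = M / F_sink.
τ = 83810 / 0.6188 = 135400 yr.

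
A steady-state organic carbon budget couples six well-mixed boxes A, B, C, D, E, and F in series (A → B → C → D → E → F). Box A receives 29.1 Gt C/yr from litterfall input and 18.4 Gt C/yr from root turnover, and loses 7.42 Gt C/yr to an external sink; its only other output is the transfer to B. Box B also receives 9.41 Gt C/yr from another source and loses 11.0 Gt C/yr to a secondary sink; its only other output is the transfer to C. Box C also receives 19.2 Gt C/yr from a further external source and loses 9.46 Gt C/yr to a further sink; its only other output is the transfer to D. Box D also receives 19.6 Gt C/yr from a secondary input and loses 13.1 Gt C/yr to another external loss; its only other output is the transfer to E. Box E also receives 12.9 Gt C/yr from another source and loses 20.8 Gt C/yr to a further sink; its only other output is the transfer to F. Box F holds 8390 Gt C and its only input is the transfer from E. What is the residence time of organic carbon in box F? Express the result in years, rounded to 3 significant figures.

179 yr

Box A: F(A→B) = (29.1 + 18.4) − 7.42 = 40.080 Gt C/yr.
Box B: F(B→C) = (40.080 + 9.41) − 11.0 = 38.490 Gt C/yr.
Box C: F(C→D) = (38.490 + 19.2) − 9.46 = 48.230 Gt C/yr.
Box D: F(D→E) = (48.230 + 19.6) − 13.1 = 54.730 Gt C/yr.
Box E: F(E→F) = (54.730 + 12.9) − 20.8 = 46.830 Gt C/yr.
Box F throughput = its input = 46.830 Gt C/yr; τ = 8390 / 46.830 = 179.2 yr.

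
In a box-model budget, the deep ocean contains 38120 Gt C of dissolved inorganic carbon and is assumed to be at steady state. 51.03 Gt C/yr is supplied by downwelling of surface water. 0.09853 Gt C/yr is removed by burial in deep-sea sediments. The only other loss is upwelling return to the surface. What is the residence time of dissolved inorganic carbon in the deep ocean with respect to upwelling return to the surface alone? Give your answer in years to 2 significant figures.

At steady state ΣF_in = ΣF_out.
ΣF_in = 51.030 Gt C/yr.
Upwelling return to the surface flux = ΣF_in − (0.09853) = 51.030 − 0.09853 = 50.93 Gt C/yr.
τ = M / F = 38120 / 50.93 = 748.5 yr.

750 yr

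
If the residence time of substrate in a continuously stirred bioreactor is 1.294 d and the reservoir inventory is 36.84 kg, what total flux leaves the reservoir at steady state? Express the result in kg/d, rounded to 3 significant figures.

28.5 kg/d

F = M / τ = 36.84 / 1.294 = 28.47 kg/d.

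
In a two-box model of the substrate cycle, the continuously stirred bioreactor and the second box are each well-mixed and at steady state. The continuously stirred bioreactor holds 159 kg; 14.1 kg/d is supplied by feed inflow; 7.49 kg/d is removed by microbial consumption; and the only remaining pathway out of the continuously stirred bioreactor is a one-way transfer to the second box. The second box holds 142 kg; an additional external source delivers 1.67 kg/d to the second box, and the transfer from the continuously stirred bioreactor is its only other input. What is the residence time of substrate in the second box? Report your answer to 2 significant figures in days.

17 d

Balance the continuously stirred bioreactor: ΣF_in = 14.100 kg/d.
Transfer to the second box = ΣF_in − (7.49) = 6.6100 kg/d.
Total input to the second box = 6.6100 + 1.67 = 8.2800 kg/d; at steady state this equals its total output.
τ = M / F = 142 / 8.2800 = 17.15 d.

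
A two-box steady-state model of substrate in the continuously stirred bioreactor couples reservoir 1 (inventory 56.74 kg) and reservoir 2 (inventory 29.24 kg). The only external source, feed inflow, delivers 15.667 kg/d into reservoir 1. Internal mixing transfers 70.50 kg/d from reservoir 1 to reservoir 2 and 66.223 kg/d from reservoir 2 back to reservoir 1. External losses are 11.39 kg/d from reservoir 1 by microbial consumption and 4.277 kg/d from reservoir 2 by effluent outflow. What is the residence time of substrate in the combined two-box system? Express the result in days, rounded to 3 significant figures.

Residence time in the combined system uses the total inventory and the total *external* removal — internal exchanges between the two boxes cancel.
M_total = 56.74 + 29.24 = 85.980 kg.
ΣF_external_out = 11.39 + 4.277 = 15.667 kg/d.
τ = M_total / ΣF_ext = 85.980 / 15.667 = 5.488 d.

5.49 d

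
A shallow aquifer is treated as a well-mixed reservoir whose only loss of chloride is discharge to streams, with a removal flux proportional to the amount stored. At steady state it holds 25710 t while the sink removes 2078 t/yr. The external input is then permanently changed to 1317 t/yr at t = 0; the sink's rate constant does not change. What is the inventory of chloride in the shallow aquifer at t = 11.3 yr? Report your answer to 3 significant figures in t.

20100 t

Residence time τ = M₀/F₀ = 12.37 yr. The eventual steady state is M_∞ = M₀·(F₁/F₀) = 25710 × 1317/2078 = 16295 t.
The anomaly ΔM(t) = M(t) − M_∞ decays as ΔM₀·e^(−t/τ) with ΔM₀ = 25710 − 16295 = 9415 t.
At t = 11.3 yr, e^(−t/τ) = e^(−0.9133) = 0.4012, so ΔM = 3777 t and M = 16295 + 3777 = 20072 t.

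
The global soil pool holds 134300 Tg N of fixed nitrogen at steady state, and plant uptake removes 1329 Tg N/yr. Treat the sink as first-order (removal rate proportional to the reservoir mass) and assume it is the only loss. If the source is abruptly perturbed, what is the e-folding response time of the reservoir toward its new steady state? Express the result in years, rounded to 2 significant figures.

For a linear reservoir the response time equals the residence time τ = M/F.
τ = 134300 / 1329 = 101.1 yr.

100 yr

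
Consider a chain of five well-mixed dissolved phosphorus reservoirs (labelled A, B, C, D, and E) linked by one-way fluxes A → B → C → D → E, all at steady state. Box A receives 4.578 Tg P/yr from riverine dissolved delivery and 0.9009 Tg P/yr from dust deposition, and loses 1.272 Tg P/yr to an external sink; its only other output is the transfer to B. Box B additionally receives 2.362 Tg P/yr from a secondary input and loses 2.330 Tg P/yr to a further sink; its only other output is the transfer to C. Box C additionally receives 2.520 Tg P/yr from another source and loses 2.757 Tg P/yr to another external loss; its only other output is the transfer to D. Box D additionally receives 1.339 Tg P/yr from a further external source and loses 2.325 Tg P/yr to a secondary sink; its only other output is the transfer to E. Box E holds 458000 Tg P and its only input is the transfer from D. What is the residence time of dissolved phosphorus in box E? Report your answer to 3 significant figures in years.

152000 yr

Box A: F(A→B) = (4.578 + 0.9009) − 1.272 = 4.2069 Tg P/yr.
Box B: F(B→C) = (4.2069 + 2.362) − 2.330 = 4.2389 Tg P/yr.
Box C: F(C→D) = (4.2389 + 2.520) − 2.757 = 4.0019 Tg P/yr.
Box D: F(D→E) = (4.0019 + 1.339) − 2.325 = 3.0159 Tg P/yr.
Box E throughput = its input = 3.0159 Tg P/yr; τ = 458000 / 3.0159 = 151900 yr.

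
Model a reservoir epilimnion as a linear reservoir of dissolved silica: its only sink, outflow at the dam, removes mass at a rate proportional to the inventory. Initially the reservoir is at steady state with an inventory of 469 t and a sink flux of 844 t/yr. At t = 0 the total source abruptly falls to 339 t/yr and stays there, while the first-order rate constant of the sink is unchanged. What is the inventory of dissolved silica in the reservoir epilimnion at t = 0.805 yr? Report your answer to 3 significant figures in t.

254 t

τ = M₀/F₀ = 469/844 = 0.5557 yr; rate constant k = 1/τ.
New steady state M_∞ = F₁/k = F₁·τ = 339 × 0.5557 = 188.38 t.
M(t) = M_∞ + (M₀ − M_∞)·e^(−t/τ); t/τ = 0.805/0.5557 = 1.449, so e^(−t/τ) = 0.2349.
M(t) = 188.38 + 280.6 × 0.2349 = 254.29 t.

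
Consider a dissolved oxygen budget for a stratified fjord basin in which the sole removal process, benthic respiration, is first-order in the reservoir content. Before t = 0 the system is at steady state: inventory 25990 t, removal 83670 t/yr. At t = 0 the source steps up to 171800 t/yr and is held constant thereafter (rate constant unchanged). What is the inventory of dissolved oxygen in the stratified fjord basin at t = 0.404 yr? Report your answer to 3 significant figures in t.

Residence time τ = M₀/F₀ = 0.3106 yr. The eventual steady state is M_∞ = M₀·(F₁/F₀) = 25990 × 171800/83670 = 53365 t.
The anomaly ΔM(t) = M(t) − M_∞ decays as ΔM₀·e^(−t/τ) with ΔM₀ = 25990 − 53365 = −27380 t.
At t = 0.404 yr, e^(−t/τ) = e^(−1.301) = 0.2724, so ΔM = −7456 t and M = 53365 − 7456 = 45909 t.

45900 t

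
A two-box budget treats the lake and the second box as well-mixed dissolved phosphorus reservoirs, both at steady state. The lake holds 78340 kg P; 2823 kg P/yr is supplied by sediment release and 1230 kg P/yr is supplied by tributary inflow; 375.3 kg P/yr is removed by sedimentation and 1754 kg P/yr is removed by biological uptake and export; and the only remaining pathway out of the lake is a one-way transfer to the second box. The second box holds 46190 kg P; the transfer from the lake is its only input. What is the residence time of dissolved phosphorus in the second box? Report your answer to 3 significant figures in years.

Balance the lake: ΣF_in = 2823 + 1230 = 4053.0 kg P/yr.
Transfer to the second box = ΣF_in − (375.3 + 1754) = 1923.7 kg P/yr.
At steady state the output of the second box equals its input, 1923.7 kg P/yr.
τ = M / F = 46190 / 1923.7 = 24.01 yr.

24.0 yr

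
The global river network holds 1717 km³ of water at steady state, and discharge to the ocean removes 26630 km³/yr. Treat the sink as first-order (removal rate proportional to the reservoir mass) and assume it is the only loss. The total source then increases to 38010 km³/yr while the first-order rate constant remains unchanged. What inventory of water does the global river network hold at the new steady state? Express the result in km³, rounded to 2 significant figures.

Rate constant k = F/M = 26630 / 1717 = 15.51 yr⁻¹.
At the new steady state, source = k·M_new ⇒ M_new = 38010 / 15.51 = 2451 km³.
(Equivalently M_new = M × F_new/F_old = 1717 × 38010/26630.)

2500 km³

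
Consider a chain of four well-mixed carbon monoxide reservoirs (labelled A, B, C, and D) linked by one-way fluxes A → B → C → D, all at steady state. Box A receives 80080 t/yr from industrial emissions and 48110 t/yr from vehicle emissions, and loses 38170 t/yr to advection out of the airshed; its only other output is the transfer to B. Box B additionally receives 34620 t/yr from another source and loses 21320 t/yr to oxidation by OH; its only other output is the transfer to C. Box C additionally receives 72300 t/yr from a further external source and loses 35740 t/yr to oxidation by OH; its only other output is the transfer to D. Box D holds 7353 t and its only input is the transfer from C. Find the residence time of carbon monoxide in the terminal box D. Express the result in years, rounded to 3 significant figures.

0.0526 yr

Box A: F(A→B) = (80080 + 48110) − 38170 = 90020 t/yr.
Box B: F(B→C) = (90020 + 34620) − 21320 = 103320 t/yr.
Box C: F(C→D) = (103320 + 72300) − 35740 = 139880 t/yr.
Box D throughput = its input = 139880 t/yr; τ = 7353 / 139880 = 0.05257 yr.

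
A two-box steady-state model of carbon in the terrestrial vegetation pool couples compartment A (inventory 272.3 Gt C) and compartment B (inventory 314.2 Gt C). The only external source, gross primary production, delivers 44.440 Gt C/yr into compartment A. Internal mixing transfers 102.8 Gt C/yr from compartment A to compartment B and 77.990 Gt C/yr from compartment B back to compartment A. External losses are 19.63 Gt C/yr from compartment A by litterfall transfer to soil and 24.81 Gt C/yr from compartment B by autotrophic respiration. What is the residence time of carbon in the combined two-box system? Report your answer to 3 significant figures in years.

13.2 yr

Treat the two boxes together as one reservoir: the mixing fluxes between them are internal recycling, so τ = ΣM / Σ(external losses).
M_total = 272.3 + 314.2 = 586.50 Gt C.
ΣF_external_out = 19.63 + 24.81 = 44.440 Gt C/yr.
τ = M_total / ΣF_ext = 586.50 / 44.440 = 13.20 yr.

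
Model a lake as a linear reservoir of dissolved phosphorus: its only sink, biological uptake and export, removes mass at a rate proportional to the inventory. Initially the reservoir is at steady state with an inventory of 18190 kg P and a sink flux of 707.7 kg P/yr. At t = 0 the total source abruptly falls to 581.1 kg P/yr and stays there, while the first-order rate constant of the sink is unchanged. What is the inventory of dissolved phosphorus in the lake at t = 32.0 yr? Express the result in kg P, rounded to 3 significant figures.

15900 kg P

Residence time τ = M₀/F₀ = 25.70 yr. The eventual steady state is M_∞ = M₀·(F₁/F₀) = 18190 × 581.1/707.7 = 14936 kg P.
The anomaly ΔM(t) = M(t) − M_∞ decays as ΔM₀·e^(−t/τ) with ΔM₀ = 18190 − 14936 = 3254 kg P.
At t = 32.0 yr, e^(−t/τ) = e^(−1.245) = 0.2879, so ΔM = 937.0 kg P and M = 14936 + 937.0 = 15873 kg P.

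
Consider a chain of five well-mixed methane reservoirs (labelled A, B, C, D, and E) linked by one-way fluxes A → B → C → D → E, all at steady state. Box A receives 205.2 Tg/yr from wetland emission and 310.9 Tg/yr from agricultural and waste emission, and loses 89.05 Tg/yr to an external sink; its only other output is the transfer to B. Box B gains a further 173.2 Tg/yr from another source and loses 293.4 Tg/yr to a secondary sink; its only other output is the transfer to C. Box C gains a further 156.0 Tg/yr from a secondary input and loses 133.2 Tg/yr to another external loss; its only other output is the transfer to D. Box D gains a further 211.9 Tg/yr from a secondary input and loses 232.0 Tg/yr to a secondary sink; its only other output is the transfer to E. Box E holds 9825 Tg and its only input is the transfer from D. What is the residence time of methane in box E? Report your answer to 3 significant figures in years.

Box A: F(A→B) = (205.2 + 310.9) − 89.05 = 427.05 Tg/yr.
Box B: F(B→C) = (427.05 + 173.2) − 293.4 = 306.85 Tg/yr.
Box C: F(C→D) = (306.85 + 156.0) − 133.2 = 329.65 Tg/yr.
Box D: F(D→E) = (329.65 + 211.9) − 232.0 = 309.55 Tg/yr.
Box E throughput = its input = 309.55 Tg/yr; τ = 9825 / 309.55 = 31.74 yr.

31.7 yr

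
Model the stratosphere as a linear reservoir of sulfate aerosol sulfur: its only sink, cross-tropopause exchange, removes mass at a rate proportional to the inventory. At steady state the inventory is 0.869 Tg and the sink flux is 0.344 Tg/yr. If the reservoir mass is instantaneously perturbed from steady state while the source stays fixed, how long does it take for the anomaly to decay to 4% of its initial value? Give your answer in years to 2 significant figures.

For a linear reservoir the anomaly decays as exp(−t/τ) with τ = M/F = 0.869/0.344 = 2.526 yr.
exp(−t/τ) = 0.04 ⇒ t = −τ ln(0.04) = 2.526 × 3.219 = 8.131 yr.

8.1 yr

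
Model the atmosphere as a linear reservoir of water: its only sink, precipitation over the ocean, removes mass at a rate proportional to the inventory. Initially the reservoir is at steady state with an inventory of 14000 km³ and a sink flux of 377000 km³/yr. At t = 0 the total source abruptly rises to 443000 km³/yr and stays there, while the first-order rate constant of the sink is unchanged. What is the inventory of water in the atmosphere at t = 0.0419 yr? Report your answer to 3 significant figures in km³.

Residence time τ = M₀/F₀ = 0.03714 yr. The eventual steady state is M_∞ = M₀·(F₁/F₀) = 14000 × 443000/377000 = 16451 km³.
The anomaly ΔM(t) = M(t) − M_∞ decays as ΔM₀·e^(−t/τ) with ΔM₀ = 14000 − 16451 = −2451 km³.
At t = 0.0419 yr, e^(−t/τ) = e^(−1.128) = 0.3236, so ΔM = −793.1 km³ and M = 16451 − 793.1 = 15658 km³.

15700 km³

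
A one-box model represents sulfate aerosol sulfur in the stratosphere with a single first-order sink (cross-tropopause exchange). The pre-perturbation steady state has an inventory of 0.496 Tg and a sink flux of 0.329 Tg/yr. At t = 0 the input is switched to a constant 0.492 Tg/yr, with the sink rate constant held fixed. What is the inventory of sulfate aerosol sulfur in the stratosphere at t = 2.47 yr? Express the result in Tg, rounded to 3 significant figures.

0.694 Tg

τ = M₀/F₀ = 0.496/0.329 = 1.508 yr; rate constant k = 1/τ.
New steady state M_∞ = F₁/k = F₁·τ = 0.492 × 1.508 = 0.74174 Tg.
M(t) = M_∞ + (M₀ − M_∞)·e^(−t/τ); t/τ = 2.47/1.508 = 1.638, so e^(−t/τ) = 0.1943.
M(t) = 0.74174 − 0.2457 × 0.1943 = 0.69399 Tg.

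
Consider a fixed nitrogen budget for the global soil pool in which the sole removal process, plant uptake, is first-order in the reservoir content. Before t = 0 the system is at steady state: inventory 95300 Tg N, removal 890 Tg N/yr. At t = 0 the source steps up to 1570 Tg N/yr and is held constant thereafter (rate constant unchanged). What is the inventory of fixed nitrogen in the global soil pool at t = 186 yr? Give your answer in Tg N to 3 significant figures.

155000 Tg N

The sink rate constant is k = F₀/M₀ = 890/95300 = 0.009339 yr⁻¹.
Solving dM/dt = F₁ − kM with M(0) = M₀ gives M(t) = F₁/k + (M₀ − F₁/k)·e^(−kt).
F₁/k = 1570/0.009339 = 168110 Tg N; kt = 0.009339 × 186 = 1.737, e^(−kt) = 0.1760.
M(186) = 168110 + (95300 − 168110) × 0.1760 = 168110 − 12820 = 155300 Tg N.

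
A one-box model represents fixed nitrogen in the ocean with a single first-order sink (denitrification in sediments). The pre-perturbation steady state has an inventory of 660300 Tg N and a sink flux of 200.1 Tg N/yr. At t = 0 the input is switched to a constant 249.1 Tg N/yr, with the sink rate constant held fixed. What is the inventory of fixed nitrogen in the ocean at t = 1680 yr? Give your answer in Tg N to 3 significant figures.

725000 Tg N

τ = M₀/F₀ = 660300/200.1 = 3300 yr; rate constant k = 1/τ.
New steady state M_∞ = F₁/k = F₁·τ = 249.1 × 3300 = 821990 Tg N.
M(t) = M_∞ + (M₀ − M_∞)·e^(−t/τ); t/τ = 1680/3300 = 0.5091, so e^(−t/τ) = 0.6010.
M(t) = 821990 − 161700 × 0.6010 = 724810 Tg N.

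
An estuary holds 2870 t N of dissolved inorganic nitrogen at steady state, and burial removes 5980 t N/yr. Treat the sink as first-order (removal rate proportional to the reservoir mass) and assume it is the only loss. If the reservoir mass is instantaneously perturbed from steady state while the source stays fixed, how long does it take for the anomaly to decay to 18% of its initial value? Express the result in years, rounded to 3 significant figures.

0.823 yr

For a linear reservoir the anomaly decays as exp(−t/τ) with τ = M/F = 2870/5980 = 0.4799 yr.
exp(−t/τ) = 0.18 ⇒ t = −τ ln(0.18) = 0.4799 × 1.715 = 0.8230 yr.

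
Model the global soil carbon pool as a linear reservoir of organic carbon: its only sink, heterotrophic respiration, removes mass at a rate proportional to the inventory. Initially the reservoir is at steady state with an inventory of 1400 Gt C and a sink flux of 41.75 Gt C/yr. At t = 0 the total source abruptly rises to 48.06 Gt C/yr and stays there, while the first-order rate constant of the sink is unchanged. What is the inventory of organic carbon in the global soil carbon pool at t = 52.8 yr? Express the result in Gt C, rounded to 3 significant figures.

τ = M₀/F₀ = 1400/41.75 = 33.53 yr; rate constant k = 1/τ.
New steady state M_∞ = F₁/k = F₁·τ = 48.06 × 33.53 = 1611.6 Gt C.
M(t) = M_∞ + (M₀ − M_∞)·e^(−t/τ); t/τ = 52.8/33.53 = 1.575, so e^(−t/τ) = 0.2071.
M(t) = 1611.6 − 211.6 × 0.2071 = 1567.8 Gt C.

1570 Gt C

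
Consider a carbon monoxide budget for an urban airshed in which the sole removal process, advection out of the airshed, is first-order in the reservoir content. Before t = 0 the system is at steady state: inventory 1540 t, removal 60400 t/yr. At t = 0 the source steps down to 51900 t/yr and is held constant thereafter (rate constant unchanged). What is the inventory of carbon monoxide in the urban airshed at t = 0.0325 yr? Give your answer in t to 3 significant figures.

The sink rate constant is k = F₀/M₀ = 60400/1540 = 39.22 yr⁻¹.
Solving dM/dt = F₁ − kM with M(0) = M₀ gives M(t) = F₁/k + (M₀ − F₁/k)·e^(−kt).
F₁/k = 51900/39.22 = 1323.3 t; kt = 39.22 × 0.0325 = 1.275, e^(−kt) = 0.2795.
M(0.0325) = 1323.3 + (1540 − 1323.3) × 0.2795 = 1323.3 + 60.58 = 1383.9 t.

1380 t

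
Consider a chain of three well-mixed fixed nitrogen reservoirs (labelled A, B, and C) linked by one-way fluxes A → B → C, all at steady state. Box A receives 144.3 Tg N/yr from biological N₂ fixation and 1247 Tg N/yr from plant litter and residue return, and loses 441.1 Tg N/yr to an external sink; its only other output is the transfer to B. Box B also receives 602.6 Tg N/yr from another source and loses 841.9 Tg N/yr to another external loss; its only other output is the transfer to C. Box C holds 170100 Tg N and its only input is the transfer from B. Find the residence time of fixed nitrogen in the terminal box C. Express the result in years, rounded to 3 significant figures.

239 yr

Box A: F(A→B) = (144.3 + 1247) − 441.1 = 950.20 Tg N/yr.
Box B: F(B→C) = (950.20 + 602.6) − 841.9 = 710.90 Tg N/yr.
Box C throughput = its input = 710.90 Tg N/yr; τ = 170100 / 710.90 = 239.3 yr.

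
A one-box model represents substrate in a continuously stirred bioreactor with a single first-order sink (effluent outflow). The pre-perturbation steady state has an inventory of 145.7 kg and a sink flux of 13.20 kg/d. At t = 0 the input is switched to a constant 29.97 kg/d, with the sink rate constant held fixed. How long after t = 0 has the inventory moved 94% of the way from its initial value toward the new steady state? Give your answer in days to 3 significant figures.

τ = M₀/F₀ = 145.7/13.20 = 11.04 d.
The remaining gap fraction is e^(−t/τ); 94% covered ⇒ e^(−t/τ) = 0.0600.
t = −τ ln(0.0600) = 11.04 × 2.813 = 31.05 d.

31.1 d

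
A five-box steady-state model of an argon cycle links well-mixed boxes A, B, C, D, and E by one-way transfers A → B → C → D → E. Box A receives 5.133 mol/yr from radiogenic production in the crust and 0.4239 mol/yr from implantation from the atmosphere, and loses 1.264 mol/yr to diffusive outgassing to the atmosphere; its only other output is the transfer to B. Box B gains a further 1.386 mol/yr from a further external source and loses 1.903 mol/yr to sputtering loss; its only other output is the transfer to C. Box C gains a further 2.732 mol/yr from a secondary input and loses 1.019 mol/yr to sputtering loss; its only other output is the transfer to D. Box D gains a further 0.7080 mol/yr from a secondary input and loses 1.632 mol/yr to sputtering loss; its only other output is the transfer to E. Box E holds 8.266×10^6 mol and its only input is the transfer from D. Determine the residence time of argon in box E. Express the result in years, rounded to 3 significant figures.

1.81×10^6 yr

Box A: F(A→B) = (5.133 + 0.4239) − 1.264 = 4.2929 mol/yr.
Box B: F(B→C) = (4.2929 + 1.386) − 1.903 = 3.7759 mol/yr.
Box C: F(C→D) = (3.7759 + 2.732) − 1.019 = 5.4889 mol/yr.
Box D: F(D→E) = (5.4889 + 0.7080) − 1.632 = 4.5649 mol/yr.
Box E throughput = its input = 4.5649 mol/yr; τ = 8.266×10^6 / 4.5649 = 1.811×10^6 yr.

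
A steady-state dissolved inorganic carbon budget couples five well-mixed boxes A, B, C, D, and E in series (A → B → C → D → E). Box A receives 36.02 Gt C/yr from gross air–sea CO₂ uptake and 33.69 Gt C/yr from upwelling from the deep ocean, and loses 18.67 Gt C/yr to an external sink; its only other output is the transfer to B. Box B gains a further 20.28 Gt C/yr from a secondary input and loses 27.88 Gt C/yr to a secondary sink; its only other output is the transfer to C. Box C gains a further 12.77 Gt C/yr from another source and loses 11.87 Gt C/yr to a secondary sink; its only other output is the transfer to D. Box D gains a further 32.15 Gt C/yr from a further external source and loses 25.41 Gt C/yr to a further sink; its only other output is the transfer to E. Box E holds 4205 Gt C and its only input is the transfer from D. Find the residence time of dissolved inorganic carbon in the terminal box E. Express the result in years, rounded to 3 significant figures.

82.3 yr

Box A: F(A→B) = (36.02 + 33.69) − 18.67 = 51.040 Gt C/yr.
Box B: F(B→C) = (51.040 + 20.28) − 27.88 = 43.440 Gt C/yr.
Box C: F(C→D) = (43.440 + 12.77) − 11.87 = 44.340 Gt C/yr.
Box D: F(D→E) = (44.340 + 32.15) − 25.41 = 51.080 Gt C/yr.
Box E throughput = its input = 51.080 Gt C/yr; τ = 4205 / 51.080 = 82.32 yr.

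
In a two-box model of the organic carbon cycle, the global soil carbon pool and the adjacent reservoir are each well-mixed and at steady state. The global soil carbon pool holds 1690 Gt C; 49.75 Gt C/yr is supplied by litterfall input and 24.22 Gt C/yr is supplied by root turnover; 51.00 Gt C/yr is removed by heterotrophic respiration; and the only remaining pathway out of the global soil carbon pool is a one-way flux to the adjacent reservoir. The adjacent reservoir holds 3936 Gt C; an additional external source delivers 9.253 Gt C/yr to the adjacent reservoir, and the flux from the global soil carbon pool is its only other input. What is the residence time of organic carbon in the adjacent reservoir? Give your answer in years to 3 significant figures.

Balance the global soil carbon pool: ΣF_in = 49.75 + 24.22 = 73.970 Gt C/yr.
Flux to the adjacent reservoir = ΣF_in − (51.00) = 22.970 Gt C/yr.
Total input to the adjacent reservoir = 22.970 + 9.253 = 32.223 Gt C/yr; at steady state this equals its total output.
τ = M / F = 3936 / 32.223 = 122.1 yr.

122 yr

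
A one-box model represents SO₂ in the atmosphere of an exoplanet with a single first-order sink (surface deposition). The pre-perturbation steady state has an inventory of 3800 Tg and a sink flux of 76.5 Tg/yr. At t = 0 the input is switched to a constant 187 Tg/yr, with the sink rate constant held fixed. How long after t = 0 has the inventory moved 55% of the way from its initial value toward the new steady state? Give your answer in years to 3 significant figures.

τ = M₀/F₀ = 3800/76.5 = 49.67 yr.
The remaining gap fraction is e^(−t/τ); 55% covered ⇒ e^(−t/τ) = 0.450.
t = −τ ln(0.450) = 49.67 × 0.7985 = 39.66 yr.

39.7 yr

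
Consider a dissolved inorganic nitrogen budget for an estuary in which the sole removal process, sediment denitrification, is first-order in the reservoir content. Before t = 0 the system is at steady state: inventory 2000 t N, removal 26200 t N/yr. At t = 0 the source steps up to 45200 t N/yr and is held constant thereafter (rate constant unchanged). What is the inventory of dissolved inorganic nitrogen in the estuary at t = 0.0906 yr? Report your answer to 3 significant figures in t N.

3010 t N

τ = M₀/F₀ = 2000/26200 = 0.07634 yr; rate constant k = 1/τ.
New steady state M_∞ = F₁/k = F₁·τ = 45200 × 0.07634 = 3450.4 t N.
M(t) = M_∞ + (M₀ − M_∞)·e^(−t/τ); t/τ = 0.0906/0.07634 = 1.187, so e^(−t/τ) = 0.3052.
M(t) = 3450.4 − 1450 × 0.3052 = 3007.8 t N.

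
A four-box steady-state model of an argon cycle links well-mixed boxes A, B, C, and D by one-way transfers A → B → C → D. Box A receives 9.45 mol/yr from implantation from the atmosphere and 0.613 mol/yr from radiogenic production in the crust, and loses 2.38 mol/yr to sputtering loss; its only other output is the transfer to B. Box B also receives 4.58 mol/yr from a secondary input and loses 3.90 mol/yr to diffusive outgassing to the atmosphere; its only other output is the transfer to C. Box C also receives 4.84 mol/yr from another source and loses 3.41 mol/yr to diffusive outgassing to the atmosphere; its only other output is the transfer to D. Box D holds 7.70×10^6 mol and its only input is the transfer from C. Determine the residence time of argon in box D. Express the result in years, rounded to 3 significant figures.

786000 yr

Box A: F(A→B) = (9.45 + 0.613) − 2.38 = 7.6830 mol/yr.
Box B: F(B→C) = (7.6830 + 4.58) − 3.90 = 8.3630 mol/yr.
Box C: F(C→D) = (8.3630 + 4.84) − 3.41 = 9.7930 mol/yr.
Box D throughput = its input = 9.7930 mol/yr; τ = 7.70×10^6 / 9.7930 = 786300 yr.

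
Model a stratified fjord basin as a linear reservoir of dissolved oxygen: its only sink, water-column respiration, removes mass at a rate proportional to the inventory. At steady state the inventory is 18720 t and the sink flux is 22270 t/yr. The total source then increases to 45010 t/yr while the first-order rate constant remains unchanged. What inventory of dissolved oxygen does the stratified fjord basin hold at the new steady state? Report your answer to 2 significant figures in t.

Rate constant k = F/M = 22270 / 18720 = 1.190 yr⁻¹.
At the new steady state, source = k·M_new ⇒ M_new = 45010 / 1.190 = 37840 t.
(Equivalently M_new = M × F_new/F_old = 18720 × 45010/22270.)

38000 t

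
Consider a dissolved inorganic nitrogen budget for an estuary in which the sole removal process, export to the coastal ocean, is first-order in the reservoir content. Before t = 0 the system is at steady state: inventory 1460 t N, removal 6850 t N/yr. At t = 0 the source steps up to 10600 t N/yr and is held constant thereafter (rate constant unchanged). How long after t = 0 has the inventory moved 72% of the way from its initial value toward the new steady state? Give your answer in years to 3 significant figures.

τ = M₀/F₀ = 1460/6850 = 0.2131 yr.
The remaining gap fraction is e^(−t/τ); 72% covered ⇒ e^(−t/τ) = 0.280.
t = −τ ln(0.280) = 0.2131 × 1.273 = 0.2713 yr.

0.271 yr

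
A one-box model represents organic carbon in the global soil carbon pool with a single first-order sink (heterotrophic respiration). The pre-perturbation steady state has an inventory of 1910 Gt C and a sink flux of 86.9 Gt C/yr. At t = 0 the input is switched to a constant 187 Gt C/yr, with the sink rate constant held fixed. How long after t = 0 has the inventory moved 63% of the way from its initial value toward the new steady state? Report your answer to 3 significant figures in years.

τ = M₀/F₀ = 1910/86.9 = 21.98 yr.
The remaining gap fraction is e^(−t/τ); 63% covered ⇒ e^(−t/τ) = 0.370.
t = −τ ln(0.370) = 21.98 × 0.9943 = 21.85 yr.

21.9 yr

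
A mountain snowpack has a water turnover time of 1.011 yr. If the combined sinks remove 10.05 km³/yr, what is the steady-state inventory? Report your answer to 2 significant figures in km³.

τ = M/F ⇒ M = τ × F = 1.011 × 10.05 = 10.16 km³.

10 km³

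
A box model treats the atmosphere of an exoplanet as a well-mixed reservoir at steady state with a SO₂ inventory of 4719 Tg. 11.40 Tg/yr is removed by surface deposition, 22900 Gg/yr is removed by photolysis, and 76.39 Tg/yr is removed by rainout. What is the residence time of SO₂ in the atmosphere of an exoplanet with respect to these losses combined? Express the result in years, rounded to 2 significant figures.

43 yr

Convert the photolysis flux: 22900 Gg/yr = 22.90 Tg/yr.
Total removal = 11.40 + 22.90 + 76.39 = 110.69 Tg/yr.
τ = M / ΣF_out = 4719 / 110.69 = 42.63 yr.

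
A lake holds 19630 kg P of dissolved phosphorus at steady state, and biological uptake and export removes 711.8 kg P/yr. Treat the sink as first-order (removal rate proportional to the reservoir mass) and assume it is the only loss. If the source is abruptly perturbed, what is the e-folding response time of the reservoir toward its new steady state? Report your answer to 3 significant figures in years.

For a linear reservoir the response time equals the residence time τ = M/F.
τ = 19630 / 711.8 = 27.58 yr.

27.6 yr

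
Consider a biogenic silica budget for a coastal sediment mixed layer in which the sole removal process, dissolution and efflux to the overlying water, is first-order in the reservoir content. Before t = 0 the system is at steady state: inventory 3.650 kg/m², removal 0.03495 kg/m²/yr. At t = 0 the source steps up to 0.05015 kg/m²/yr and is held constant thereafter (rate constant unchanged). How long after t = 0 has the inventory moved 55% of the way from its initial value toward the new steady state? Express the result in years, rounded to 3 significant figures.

83.4 yr

τ = M₀/F₀ = 3.650/0.03495 = 104.4 yr.
The remaining gap fraction is e^(−t/τ); 55% covered ⇒ e^(−t/τ) = 0.450.
t = −τ ln(0.450) = 104.4 × 0.7985 = 83.39 yr.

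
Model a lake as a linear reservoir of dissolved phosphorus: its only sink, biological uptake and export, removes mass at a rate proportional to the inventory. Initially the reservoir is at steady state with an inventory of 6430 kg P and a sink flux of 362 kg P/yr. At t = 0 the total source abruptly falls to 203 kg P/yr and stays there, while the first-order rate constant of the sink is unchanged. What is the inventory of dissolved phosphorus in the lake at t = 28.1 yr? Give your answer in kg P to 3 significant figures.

4190 kg P

τ = M₀/F₀ = 6430/362 = 17.76 yr; rate constant k = 1/τ.
New steady state M_∞ = F₁/k = F₁·τ = 203 × 17.76 = 3605.8 kg P.
M(t) = M_∞ + (M₀ − M_∞)·e^(−t/τ); t/τ = 28.1/17.76 = 1.582, so e^(−t/τ) = 0.2056.
M(t) = 3605.8 + 2824 × 0.2056 = 4186.3 kg P.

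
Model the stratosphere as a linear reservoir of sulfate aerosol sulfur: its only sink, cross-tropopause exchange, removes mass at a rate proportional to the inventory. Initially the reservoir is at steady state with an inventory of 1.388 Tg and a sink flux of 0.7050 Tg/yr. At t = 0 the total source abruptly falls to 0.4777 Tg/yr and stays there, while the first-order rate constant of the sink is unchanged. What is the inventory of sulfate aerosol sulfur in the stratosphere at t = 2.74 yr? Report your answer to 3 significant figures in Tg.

Residence time τ = M₀/F₀ = 1.969 yr. The eventual steady state is M_∞ = M₀·(F₁/F₀) = 1.388 × 0.4777/0.7050 = 0.94049 Tg.
The anomaly ΔM(t) = M(t) − M_∞ decays as ΔM₀·e^(−t/τ) with ΔM₀ = 1.388 − 0.94049 = 0.4475 Tg.
At t = 2.74 yr, e^(−t/τ) = e^(−1.392) = 0.2486, so ΔM = 0.1113 Tg and M = 0.94049 + 0.1113 = 1.0518 Tg.

1.05 Tg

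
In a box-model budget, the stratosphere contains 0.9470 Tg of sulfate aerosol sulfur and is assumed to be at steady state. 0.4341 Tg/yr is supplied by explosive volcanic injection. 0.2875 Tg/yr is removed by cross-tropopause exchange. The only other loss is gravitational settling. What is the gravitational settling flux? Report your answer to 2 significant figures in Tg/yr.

0.15 Tg/yr

At steady state ΣF_in = ΣF_out.
ΣF_in = 0.43410 Tg/yr.
Gravitational settling flux = ΣF_in − (0.2875) = 0.43410 − 0.2875 = 0.1466 Tg/yr.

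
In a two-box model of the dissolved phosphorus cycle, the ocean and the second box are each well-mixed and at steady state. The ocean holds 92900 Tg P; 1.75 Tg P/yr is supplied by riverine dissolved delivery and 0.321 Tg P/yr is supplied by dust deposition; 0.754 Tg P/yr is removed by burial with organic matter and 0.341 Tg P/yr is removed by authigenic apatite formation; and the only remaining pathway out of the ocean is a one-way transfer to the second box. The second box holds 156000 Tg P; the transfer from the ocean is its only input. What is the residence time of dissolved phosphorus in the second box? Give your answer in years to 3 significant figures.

160000 yr

Balance the ocean: ΣF_in = 1.75 + 0.321 = 2.0710 Tg P/yr.
Transfer to the second box = ΣF_in − (0.754 + 0.341) = 0.97600 Tg P/yr.
At steady state the output of the second box equals its input, 0.97600 Tg P/yr.
τ = M / F = 156000 / 0.97600 = 159800 yr.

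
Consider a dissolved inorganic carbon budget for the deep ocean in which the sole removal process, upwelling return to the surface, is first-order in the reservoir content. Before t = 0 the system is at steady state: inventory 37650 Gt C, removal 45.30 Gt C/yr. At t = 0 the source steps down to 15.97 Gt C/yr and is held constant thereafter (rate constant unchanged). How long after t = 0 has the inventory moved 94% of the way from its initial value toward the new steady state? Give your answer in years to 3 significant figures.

τ = M₀/F₀ = 37650/45.30 = 831.1 yr.
The remaining gap fraction is e^(−t/τ); 94% covered ⇒ e^(−t/τ) = 0.0600.
t = −τ ln(0.0600) = 831.1 × 2.813 = 2338 yr.

2340 yr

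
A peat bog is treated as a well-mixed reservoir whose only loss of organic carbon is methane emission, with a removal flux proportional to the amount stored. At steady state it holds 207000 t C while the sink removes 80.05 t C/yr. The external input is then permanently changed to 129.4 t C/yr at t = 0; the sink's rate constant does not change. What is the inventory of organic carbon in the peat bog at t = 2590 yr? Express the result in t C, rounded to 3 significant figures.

The sink rate constant is k = F₀/M₀ = 80.05/207000 = 0.0003867 yr⁻¹.
Solving dM/dt = F₁ − kM with M(0) = M₀ gives M(t) = F₁/k + (M₀ − F₁/k)·e^(−kt).
F₁/k = 129.4/0.0003867 = 334610 t C; kt = 0.0003867 × 2590 = 1.002, e^(−kt) = 0.3673.
M(2590) = 334610 + (207000 − 334610) × 0.3673 = 334610 − 46870 = 287740 t C.

288000 t C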